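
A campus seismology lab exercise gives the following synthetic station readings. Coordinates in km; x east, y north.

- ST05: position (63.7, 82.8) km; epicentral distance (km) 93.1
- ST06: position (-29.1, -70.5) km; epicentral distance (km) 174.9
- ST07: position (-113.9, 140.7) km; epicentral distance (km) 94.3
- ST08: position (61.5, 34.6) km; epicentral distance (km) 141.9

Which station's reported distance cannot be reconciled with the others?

Solve using three stations at a time. Using ST05, ST06, ST07 (subtract circle equations pairwise → linear system) gives (x, y) ≈ (-26.9, 104.4).
Distances from that point to each station vs reported:
  ST05: calculated 93.1 vs reported 93.1 → residual 0.0 km
  ST06: calculated 174.9 vs reported 174.9 → residual 0.0 km
  ST07: calculated 94.3 vs reported 94.3 → residual 0.0 km
  ST08: calculated 112.6 vs reported 141.9 → residual 29.3 km
ST05, ST06, ST07 are mutually consistent (residuals ≈ 0); ST08 is off by 29.3 km.

ST08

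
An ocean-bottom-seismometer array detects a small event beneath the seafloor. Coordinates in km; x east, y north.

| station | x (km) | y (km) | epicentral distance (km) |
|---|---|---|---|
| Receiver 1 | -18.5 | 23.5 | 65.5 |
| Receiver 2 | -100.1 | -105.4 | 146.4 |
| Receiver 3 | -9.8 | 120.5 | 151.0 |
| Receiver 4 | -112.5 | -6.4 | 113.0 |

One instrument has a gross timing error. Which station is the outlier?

Solve using three stations at a time. Using Receiver 1, Receiver 2, Receiver 3 (subtract circle equations pairwise → linear system) gives (x, y) ≈ (23.4, -26.8).
Distances from that point to each station vs reported:
  Receiver 1: calculated 65.4 vs reported 65.5 → residual 0.1 km
  Receiver 2: calculated 146.4 vs reported 146.4 → residual 0.0 km
  Receiver 3: calculated 151.0 vs reported 151.0 → residual 0.0 km
  Receiver 4: calculated 137.4 vs reported 113.0 → residual 24.4 km
Receiver 1, Receiver 2, Receiver 3 are mutually consistent (residuals ≈ 0); Receiver 4 is off by 24.4 km.

Receiver 4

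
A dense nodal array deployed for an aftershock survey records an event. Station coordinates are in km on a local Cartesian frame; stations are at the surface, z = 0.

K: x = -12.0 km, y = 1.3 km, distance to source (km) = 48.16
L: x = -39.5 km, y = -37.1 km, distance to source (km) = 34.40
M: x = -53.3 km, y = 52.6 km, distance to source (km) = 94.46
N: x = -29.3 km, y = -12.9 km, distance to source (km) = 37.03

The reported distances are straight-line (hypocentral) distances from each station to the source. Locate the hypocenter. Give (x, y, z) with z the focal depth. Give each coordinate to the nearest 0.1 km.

(-26.3, -32.3, 31.4)

Each station gives a sphere (x−x_i)² + (y−y_i)² + z² = d_i² (stations at z=0).
Subtracting the K sphere from L and M: z² cancels, leaving linear equations in x and y:
-55.0 x − 76.8 y = 3927.00
-82.6 x + 102.6 y = -1141.35
Solving: x ≈ -26.300, y ≈ -32.298 km (keep extra digits for the depth step; rounded: -26.3, -32.3).
Then from the K sphere: z² = 48.16² − (x + 12.0)² − (y − 1.3)² with x = -26.300, y = -32.298, so z ≈ 31.402 ≈ 31.4 km.
Check against N (with the unrounded solution): distance 37.03 ≈ 37.03 km. ✓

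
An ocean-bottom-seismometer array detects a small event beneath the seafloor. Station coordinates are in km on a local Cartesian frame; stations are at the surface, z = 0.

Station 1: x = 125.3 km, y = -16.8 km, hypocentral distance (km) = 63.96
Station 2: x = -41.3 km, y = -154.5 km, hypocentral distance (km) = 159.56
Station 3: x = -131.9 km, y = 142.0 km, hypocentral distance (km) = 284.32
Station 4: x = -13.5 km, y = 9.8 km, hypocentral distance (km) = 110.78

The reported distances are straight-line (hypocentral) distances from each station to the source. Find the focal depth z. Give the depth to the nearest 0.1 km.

Each station gives a sphere (x−x_i)² + (y−y_i)² + z² = d_i² (stations at z=0).
Subtracting the Station 1 sphere from Station 2 and Station 3: z² cancels, leaving linear equations in x and y:
-333.2 x − 275.4 y = -11774.90
-514.4 x + 317.6 y = -55167.70
Solving: x ≈ 76.500, y ≈ -49.799 km (keep extra digits for the depth step; rounded: 76.5, -49.8).
Then from the Station 1 sphere: z² = 63.96² − (x − 125.3)² − (y + 16.8)² with x = 76.500, y = -49.799, so z ≈ 24.910 ≈ 24.9 km.

depth ≈ 24.9 km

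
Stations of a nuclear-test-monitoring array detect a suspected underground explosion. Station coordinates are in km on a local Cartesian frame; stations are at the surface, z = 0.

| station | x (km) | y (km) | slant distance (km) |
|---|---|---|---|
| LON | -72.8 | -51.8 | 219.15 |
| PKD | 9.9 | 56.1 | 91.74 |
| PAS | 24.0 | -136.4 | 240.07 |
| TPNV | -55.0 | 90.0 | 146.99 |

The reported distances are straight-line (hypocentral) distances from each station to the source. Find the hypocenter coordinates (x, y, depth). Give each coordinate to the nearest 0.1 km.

Each station gives a sphere (x−x_i)² + (y−y_i)² + z² = d_i² (stations at z=0).
Subtracting the LON sphere from PKD and PAS: z² cancels, leaving linear equations in x and y:
165.4 x + 215.8 y = 34872.63
193.6 x − 169.2 y = 1591.00
Solving: x ≈ 89.498, y ≈ 93.001 km (keep extra digits for the depth step; rounded: 89.5, 93.0).
Then from the LON sphere: z² = 219.15² − (x + 72.8)² − (y + 51.8)² with x = 89.498, y = 93.001, so z ≈ 26.810 ≈ 26.8 km.

(89.5, 93.0, 26.8)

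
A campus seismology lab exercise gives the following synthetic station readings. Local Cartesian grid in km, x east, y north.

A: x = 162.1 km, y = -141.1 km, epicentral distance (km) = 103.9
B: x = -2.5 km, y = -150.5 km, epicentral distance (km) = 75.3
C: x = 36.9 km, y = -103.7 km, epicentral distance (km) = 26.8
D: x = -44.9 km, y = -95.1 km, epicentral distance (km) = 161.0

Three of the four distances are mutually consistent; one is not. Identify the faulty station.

Solve using three stations at a time. Using A, B, C (subtract circle equations pairwise → linear system) gives (x, y) ≈ (62.3, -112.2).
Distances from that point to each station vs reported:
  A: calculated 103.9 vs reported 103.9 → residual 0.0 km
  B: calculated 75.3 vs reported 75.3 → residual 0.0 km
  C: calculated 26.8 vs reported 26.8 → residual 0.0 km
  D: calculated 108.6 vs reported 161.0 → residual 52.4 km
A, B, C are mutually consistent (residuals ≈ 0); D is off by 52.4 km.

D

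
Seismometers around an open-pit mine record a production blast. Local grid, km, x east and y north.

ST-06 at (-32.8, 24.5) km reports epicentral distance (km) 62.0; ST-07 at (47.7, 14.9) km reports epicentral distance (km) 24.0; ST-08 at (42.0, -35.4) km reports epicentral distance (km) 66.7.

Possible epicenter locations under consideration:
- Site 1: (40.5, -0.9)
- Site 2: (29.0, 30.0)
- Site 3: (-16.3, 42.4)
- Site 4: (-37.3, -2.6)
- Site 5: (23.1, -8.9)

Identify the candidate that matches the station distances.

For each candidate, compare |candidate − station| to the reported distance:
Site 1: residuals ST-06 15.6, ST-07 6.6, ST-08 32.2 → max 32.2 km
Site 2: residuals ST-06 0.0, ST-07 0.0, ST-08 0.0 → max 0.0 km
Site 3: residuals ST-06 37.7, ST-07 45.7, ST-08 30.5 → max 45.7 km
Site 4: residuals ST-06 34.5, ST-07 62.8, ST-08 19.1 → max 62.8 km
Site 5: residuals ST-06 3.1, ST-07 10.2, ST-08 34.2 → max 34.2 km
Only Site 2 has all residuals ≈ 0.

Site 2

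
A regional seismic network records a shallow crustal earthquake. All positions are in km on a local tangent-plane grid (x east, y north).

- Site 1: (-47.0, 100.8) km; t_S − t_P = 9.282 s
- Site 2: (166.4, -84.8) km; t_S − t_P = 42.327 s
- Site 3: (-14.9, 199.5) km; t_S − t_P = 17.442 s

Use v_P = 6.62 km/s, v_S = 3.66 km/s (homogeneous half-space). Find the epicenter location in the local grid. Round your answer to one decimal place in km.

Distance from S−P lag: d = Δt · v_P v_S / (v_P − v_S) = Δt · (6.62·3.66)/(6.62−3.66) ≈ 8.1855·Δt.
So d_Site 1 = 75.98, d_Site 2 = 346.47, d_Site 3 = 142.77 km.
Circle about each station: (x + 47.0)² + (y − 100.8)² = 75.98²; (x − 166.4)² + (y + 84.8)² = 346.47²; (x + 14.9)² + (y − 199.5)² = 142.77².
Subtracting pairs of circle equations eliminates x²+y² and gives linear equations (the radical axes):
426.8 x − 371.2 y = -91758.14
64.2 x + 197.4 y = 13042.31
Solving the 2×2 system: x ≈ -122.8, y ≈ 106.0 km.

-122.8 km east, 106.0 km north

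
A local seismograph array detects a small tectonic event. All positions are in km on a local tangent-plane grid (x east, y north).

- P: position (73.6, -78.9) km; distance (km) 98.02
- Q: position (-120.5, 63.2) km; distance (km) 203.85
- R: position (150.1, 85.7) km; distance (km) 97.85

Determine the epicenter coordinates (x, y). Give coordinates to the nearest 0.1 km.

(78.5, 19.0)

Circle about each station: (x − 73.6)² + (y + 78.9)² = 98.02²; (x + 120.5)² + (y − 63.2)² = 203.85²; (x − 150.1)² + (y − 85.7)² = 97.85².
Subtracting the P equation from the Q and R equations removes the quadratic terms:
-388.2 x + 284.2 y = -25074.58
153.0 x + 329.2 y = 18265.63
Solving the 2×2 system: x ≈ 78.5, y ≈ 19.0 km.
Check against P (with the unrounded x, y): √((x − 73.6)²+(y + 78.9)²) = 98.02 ≈ 98.02 km. ✓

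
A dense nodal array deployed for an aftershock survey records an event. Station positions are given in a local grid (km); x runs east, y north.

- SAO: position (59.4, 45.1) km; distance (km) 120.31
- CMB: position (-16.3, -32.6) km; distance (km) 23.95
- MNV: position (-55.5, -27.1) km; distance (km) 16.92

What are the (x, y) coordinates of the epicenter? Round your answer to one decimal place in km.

(-38.8, -24.4)

Circle about each station: (x − 59.4)² + (y − 45.1)² = 120.31²; (x + 16.3)² + (y + 32.6)² = 23.95²; (x + 55.5)² + (y + 27.1)² = 16.92².
Subtracting pairs of circle equations eliminates x²+y² and gives linear equations (the radical axes):
-151.4 x − 155.4 y = 9666.97
-229.8 x − 144.4 y = 12440.50
Solving the 2×2 system: x ≈ -38.8, y ≈ -24.4 km.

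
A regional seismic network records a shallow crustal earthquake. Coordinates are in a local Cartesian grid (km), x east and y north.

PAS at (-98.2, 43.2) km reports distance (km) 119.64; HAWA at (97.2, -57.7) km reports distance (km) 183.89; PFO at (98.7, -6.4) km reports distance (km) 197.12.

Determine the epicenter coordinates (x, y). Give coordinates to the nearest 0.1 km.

(-85.8, -75.8)

Circle about each station: (x + 98.2)² + (y − 43.2)² = 119.64²; (x − 97.2)² + (y + 57.7)² = 183.89²; (x − 98.7)² + (y + 6.4)² = 197.12².
Subtracting pairs of circle equations eliminates x²+y² and gives linear equations (the radical axes):
390.8 x − 201.8 y = -18234.15
393.8 x − 99.2 y = -26269.39
Solving the 2×2 system: x ≈ -85.8, y ≈ -75.8 km.
Check against PAS (with the unrounded x, y): √((x + 98.2)²+(y − 43.2)²) = 119.65 ≈ 119.64 km. ✓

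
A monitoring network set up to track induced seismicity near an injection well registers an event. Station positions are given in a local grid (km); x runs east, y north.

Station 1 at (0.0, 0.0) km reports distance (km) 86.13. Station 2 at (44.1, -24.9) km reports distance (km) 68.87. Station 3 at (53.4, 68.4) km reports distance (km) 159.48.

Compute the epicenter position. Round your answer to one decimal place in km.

Circle about each station: x² + y² = 86.13²; (x − 44.1)² + (y + 24.9)² = 68.87²; (x − 53.4)² + (y − 68.4)² = 159.48².
Subtracting pairs of circle equations eliminates x²+y² and gives linear equations (the radical axes):
88.2 x − 49.8 y = 5240.12
106.8 x + 136.8 y = -10485.37
Solving the 2×2 system: x ≈ 11.2, y ≈ -85.4 km.

x ≈ 11.2 km, y ≈ -85.4 km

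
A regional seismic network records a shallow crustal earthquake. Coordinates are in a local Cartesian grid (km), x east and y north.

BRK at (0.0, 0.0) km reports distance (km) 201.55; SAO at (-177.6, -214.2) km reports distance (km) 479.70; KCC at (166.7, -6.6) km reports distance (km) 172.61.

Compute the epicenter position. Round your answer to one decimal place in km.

Circle about each station: x² + y² = 201.55²; (x + 177.6)² + (y + 214.2)² = 479.70²; (x − 166.7)² + (y + 6.6)² = 172.61².
Subtracting pairs of circle equations eliminates x²+y² and gives linear equations (the radical axes):
-355.2 x − 428.4 y = -112066.29
333.4 x − 13.2 y = 38660.64
Solving the 2×2 system: x ≈ 122.3, y ≈ 160.2 km.
Check against BRK (with the unrounded x, y): √(x²+y²) = 201.54 ≈ 201.55 km. ✓

x ≈ 122.3 km, y ≈ 160.2 km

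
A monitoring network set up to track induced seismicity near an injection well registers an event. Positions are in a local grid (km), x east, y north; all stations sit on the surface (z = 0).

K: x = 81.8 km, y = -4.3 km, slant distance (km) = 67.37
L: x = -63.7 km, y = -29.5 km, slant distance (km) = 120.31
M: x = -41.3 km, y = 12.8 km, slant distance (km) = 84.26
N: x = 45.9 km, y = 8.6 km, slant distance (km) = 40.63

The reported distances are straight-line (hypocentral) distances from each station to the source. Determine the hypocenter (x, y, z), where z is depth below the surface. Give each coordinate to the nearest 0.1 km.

Each station gives a sphere (x−x_i)² + (y−y_i)² + z² = d_i² (stations at z=0).
Subtracting the K sphere from L and M: z² cancels, leaving linear equations in x and y:
-291.0 x − 50.4 y = -11717.57
-246.2 x + 34.2 y = -7401.23
Solving: x ≈ 34.604, y ≈ 32.696 km (keep extra digits for the depth step; rounded: 34.6, 32.7).
Then from the K sphere: z² = 67.37² − (x − 81.8)² − (y + 4.3)² with x = 34.604, y = 32.696, so z ≈ 30.701 ≈ 30.7 km.

x ≈ 34.6 km, y ≈ 32.7 km, depth ≈ 30.7 km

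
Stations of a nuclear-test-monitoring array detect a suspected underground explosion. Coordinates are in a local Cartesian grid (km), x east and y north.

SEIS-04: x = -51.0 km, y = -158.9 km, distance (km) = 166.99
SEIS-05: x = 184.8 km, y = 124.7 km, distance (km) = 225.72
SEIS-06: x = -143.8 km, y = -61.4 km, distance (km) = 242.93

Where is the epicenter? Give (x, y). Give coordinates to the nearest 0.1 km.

Circle about each station: (x + 51.0)² + (y + 158.9)² = 166.99²; (x − 184.8)² + (y − 124.7)² = 225.72²; (x + 143.8)² + (y + 61.4)² = 242.93².
Subtracting the SEIS-04 equation from the SEIS-05 and SEIS-06 equations removes the quadratic terms:
471.6 x + 567.2 y = -1212.94
-185.6 x + 195.0 y = -34531.13
Solving the 2×2 system: x ≈ 98.1, y ≈ -83.7 km.
Check against SEIS-04 (with the unrounded x, y): √((x + 51.0)²+(y + 158.9)²) = 166.99 ≈ 166.99 km. ✓

98.1 km east, -83.7 km north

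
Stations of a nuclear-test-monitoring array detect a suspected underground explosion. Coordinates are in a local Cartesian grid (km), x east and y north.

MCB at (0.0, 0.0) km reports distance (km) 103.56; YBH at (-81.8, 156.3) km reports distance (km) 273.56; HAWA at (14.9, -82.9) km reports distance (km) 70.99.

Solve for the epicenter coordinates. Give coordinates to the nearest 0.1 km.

Circle about each station: x² + y² = 103.56²; (x + 81.8)² + (y − 156.3)² = 273.56²; (x − 14.9)² + (y + 82.9)² = 70.99².
Subtracting pairs of circle equations eliminates x²+y² and gives linear equations (the radical axes):
-163.6 x + 312.6 y = -32989.47
29.8 x − 165.8 y = 12779.51
Solving the 2×2 system: x ≈ 82.8, y ≈ -62.2 km.
Check against MCB (with the unrounded x, y): √(x²+y²) = 103.56 ≈ 103.56 km. ✓

82.8 km east, -62.2 km north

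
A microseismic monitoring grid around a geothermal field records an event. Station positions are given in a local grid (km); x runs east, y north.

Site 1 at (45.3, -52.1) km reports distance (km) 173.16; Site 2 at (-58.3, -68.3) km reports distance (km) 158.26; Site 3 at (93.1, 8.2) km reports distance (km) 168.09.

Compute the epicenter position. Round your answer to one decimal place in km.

x ≈ -53.8 km, y ≈ 89.9 km

Circle about each station: (x − 45.3)² + (y + 52.1)² = 173.16²; (x + 58.3)² + (y + 68.3)² = 158.26²; (x − 93.1)² + (y − 8.2)² = 168.09².
Subtracting the Site 1 equation from the Site 2 and Site 3 equations removes the quadratic terms:
-207.2 x − 32.4 y = 8235.44
95.6 x + 120.6 y = 5698.49
Solving the 2×2 system: x ≈ -53.8, y ≈ 89.9 km.
Check against Site 1 (with the unrounded x, y): √((x − 45.3)²+(y + 52.1)²) = 173.17 ≈ 173.16 km. ✓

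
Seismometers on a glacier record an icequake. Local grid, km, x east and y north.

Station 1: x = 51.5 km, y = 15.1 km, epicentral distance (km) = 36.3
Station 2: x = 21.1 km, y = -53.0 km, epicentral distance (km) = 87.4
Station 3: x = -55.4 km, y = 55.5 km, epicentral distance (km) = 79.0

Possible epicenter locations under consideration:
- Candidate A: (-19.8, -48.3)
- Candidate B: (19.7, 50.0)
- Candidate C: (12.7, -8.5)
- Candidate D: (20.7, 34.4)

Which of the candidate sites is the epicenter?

Candidate D

For each candidate, compare |candidate − station| to the reported distance:
Candidate A: residuals Station 1 59.1, Station 2 46.2, Station 3 30.7 → max 59.1 km
Candidate B: residuals Station 1 10.9, Station 2 15.6, Station 3 3.7 → max 15.6 km
Candidate C: residuals Station 1 9.1, Station 2 42.1, Station 3 14.5 → max 42.1 km
Candidate D: residuals Station 1 0.0, Station 2 0.0, Station 3 0.0 → max 0.0 km
Only Candidate D has all residuals ≈ 0.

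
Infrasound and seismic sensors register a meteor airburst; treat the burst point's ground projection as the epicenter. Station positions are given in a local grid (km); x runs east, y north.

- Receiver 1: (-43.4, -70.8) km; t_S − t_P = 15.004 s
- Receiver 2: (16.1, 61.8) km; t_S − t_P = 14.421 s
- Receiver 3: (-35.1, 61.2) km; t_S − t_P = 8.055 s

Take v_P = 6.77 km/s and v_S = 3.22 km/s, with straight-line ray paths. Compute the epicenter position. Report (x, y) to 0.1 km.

Distance from S−P lag: d = Δt · v_P v_S / (v_P − v_S) = Δt · (6.77·3.22)/(6.77−3.22) ≈ 6.1407·Δt.
So d_Receiver 1 = 92.13, d_Receiver 2 = 88.55, d_Receiver 3 = 49.46 km.
Circle about each station: (x + 43.4)² + (y + 70.8)² = 92.13²; (x − 16.1)² + (y − 61.8)² = 88.55²; (x + 35.1)² + (y − 61.2)² = 49.46².
Subtracting pairs of circle equations eliminates x²+y² and gives linear equations (the radical axes):
119.0 x + 265.2 y = -2170.92
16.6 x + 264.0 y = 4122.90
Solving the 2×2 system: x ≈ -61.7, y ≈ 19.5 km.

x ≈ -61.7 km, y ≈ 19.5 km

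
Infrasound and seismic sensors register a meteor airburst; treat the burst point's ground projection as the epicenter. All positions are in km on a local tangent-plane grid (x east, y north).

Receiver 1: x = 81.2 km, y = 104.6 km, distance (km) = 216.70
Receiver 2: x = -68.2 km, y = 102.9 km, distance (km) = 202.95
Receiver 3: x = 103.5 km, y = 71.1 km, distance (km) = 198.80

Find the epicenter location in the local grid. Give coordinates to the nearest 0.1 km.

Circle about each station: (x − 81.2)² + (y − 104.6)² = 216.70²; (x + 68.2)² + (y − 102.9)² = 202.95²; (x − 103.5)² + (y − 71.1)² = 198.80².
Subtracting pairs of circle equations eliminates x²+y² and gives linear equations (the radical axes):
-298.8 x − 3.4 y = 3475.24
44.6 x − 67.0 y = 5670.31
Solving the 2×2 system: x ≈ -10.6, y ≈ -91.7 km.

-10.6 km east, -91.7 km north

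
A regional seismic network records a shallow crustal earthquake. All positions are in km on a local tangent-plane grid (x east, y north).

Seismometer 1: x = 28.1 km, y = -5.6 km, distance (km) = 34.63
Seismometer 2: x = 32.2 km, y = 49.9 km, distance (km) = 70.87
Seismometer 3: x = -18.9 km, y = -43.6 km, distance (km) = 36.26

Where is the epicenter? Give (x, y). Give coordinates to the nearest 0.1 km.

-6.3 km east, -9.6 km north

Circle about each station: (x − 28.1)² + (y + 5.6)² = 34.63²; (x − 32.2)² + (y − 49.9)² = 70.87²; (x + 18.9)² + (y + 43.6)² = 36.26².
Subtracting the Seismometer 1 equation from the Seismometer 2 and Seismometer 3 equations removes the quadratic terms:
8.2 x + 111.0 y = -1117.44
-94.0 x − 76.0 y = 1321.65
Solving the 2×2 system: x ≈ -6.3, y ≈ -9.6 km.
Check against Seismometer 1 (with the unrounded x, y): √((x − 28.1)²+(y + 5.6)²) = 34.63 ≈ 34.63 km. ✓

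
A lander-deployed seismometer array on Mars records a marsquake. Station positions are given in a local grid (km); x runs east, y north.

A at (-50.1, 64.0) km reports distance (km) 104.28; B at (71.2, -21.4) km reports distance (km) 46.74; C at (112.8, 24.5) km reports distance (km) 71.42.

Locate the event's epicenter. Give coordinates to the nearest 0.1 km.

x ≈ 42.0 km, y ≈ 15.1 km

Circle about each station: (x + 50.1)² + (y − 64.0)² = 104.28²; (x − 71.2)² + (y + 21.4)² = 46.74²; (x − 112.8)² + (y − 24.5)² = 71.42².
Subtracting the A equation from the B and C equations removes the quadratic terms:
242.6 x − 170.8 y = 7611.08
325.8 x − 79.0 y = 12491.58
Solving the 2×2 system: x ≈ 42.0, y ≈ 15.1 km.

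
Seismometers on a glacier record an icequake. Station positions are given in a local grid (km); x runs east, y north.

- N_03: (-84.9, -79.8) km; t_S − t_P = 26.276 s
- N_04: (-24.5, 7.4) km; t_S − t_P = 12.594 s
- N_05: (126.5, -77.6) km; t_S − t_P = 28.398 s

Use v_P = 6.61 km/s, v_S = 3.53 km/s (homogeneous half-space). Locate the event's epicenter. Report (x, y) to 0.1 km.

Distance from S−P lag: d = Δt · v_P v_S / (v_P − v_S) = Δt · (6.61·3.53)/(6.61−3.53) ≈ 7.5757·Δt.
So d_N_03 = 199.06, d_N_04 = 95.41, d_N_05 = 215.14 km.
Circle about each station: (x + 84.9)² + (y + 79.8)² = 199.06²; (x + 24.5)² + (y − 7.4)² = 95.41²; (x − 126.5)² + (y + 77.6)² = 215.14².
Subtracting the N_03 equation from the N_04 and N_05 equations removes the quadratic terms:
120.8 x + 174.4 y = 17600.78
422.8 x + 4.4 y = 1787.62
Solving the 2×2 system: x ≈ 3.2, y ≈ 98.7 km.

(3.2, 98.7)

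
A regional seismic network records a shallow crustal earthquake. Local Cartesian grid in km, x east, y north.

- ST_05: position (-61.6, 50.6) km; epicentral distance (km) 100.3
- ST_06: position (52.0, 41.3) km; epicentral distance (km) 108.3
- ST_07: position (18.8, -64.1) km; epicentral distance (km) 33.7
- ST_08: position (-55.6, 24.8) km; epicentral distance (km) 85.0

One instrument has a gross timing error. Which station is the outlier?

ST_05

Solve using three stations at a time. Using ST_06, ST_07, ST_08 (subtract circle equations pairwise → linear system) gives (x, y) ≈ (-10.4, -47.2).
Distances from that point to each station vs reported:
  ST_05: calculated 110.4 vs reported 100.3 → residual 10.1 km
  ST_06: calculated 108.3 vs reported 108.3 → residual 0.0 km
  ST_07: calculated 33.7 vs reported 33.7 → residual 0.0 km
  ST_08: calculated 85.0 vs reported 85.0 → residual 0.0 km
ST_06, ST_07, ST_08 are mutually consistent (residuals ≈ 0); ST_05 is off by 10.1 km.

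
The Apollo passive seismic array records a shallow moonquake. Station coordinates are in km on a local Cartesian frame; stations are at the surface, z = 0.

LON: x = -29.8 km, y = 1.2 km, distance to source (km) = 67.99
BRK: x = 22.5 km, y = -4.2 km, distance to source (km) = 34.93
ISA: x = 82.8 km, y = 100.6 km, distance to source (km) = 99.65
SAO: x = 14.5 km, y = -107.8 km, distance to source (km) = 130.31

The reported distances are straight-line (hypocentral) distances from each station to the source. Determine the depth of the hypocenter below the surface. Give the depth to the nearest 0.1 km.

24.6 km

Each station gives a sphere (x−x_i)² + (y−y_i)² + z² = d_i² (stations at z=0).
Subtracting the LON sphere from BRK and ISA: z² cancels, leaving linear equations in x and y:
104.6 x − 10.8 y = 3036.95
225.2 x + 198.8 y = 10779.24
Solving: x ≈ 31.006, y ≈ 19.098 km (keep extra digits for the depth step; rounded: 31.0, 19.1).
Then from the LON sphere: z² = 67.99² − (x + 29.8)² − (y − 1.2)² with x = 31.006, y = 19.098, so z ≈ 24.595 ≈ 24.6 km.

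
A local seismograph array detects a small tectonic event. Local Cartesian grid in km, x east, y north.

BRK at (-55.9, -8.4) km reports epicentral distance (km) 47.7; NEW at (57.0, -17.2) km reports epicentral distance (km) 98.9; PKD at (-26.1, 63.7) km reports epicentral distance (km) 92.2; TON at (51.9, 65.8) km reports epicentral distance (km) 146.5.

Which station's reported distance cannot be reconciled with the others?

Solve using three stations at a time. Using BRK, NEW, TON (subtract circle equations pairwise → linear system) gives (x, y) ≈ (-35.7, -51.6).
Distances from that point to each station vs reported:
  BRK: calculated 47.7 vs reported 47.7 → residual 0.0 km
  NEW: calculated 98.9 vs reported 98.9 → residual 0.0 km
  PKD: calculated 115.7 vs reported 92.2 → residual 23.5 km
  TON: calculated 146.5 vs reported 146.5 → residual 0.0 km
BRK, NEW, TON are mutually consistent (residuals ≈ 0); PKD is off by 23.5 km.

PKD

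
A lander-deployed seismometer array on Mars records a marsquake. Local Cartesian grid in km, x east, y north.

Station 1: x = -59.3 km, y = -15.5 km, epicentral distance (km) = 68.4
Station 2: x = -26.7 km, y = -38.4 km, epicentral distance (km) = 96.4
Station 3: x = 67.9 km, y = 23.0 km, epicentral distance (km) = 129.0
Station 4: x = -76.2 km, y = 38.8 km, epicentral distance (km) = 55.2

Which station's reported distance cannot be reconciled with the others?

Solve using three stations at a time. Using Station 1, Station 2, Station 3 (subtract circle equations pairwise → linear system) gives (x, y) ≈ (-57.6, 53.0).
Distances from that point to each station vs reported:
  Station 1: calculated 68.5 vs reported 68.4 → residual 0.1 km
  Station 2: calculated 96.5 vs reported 96.4 → residual 0.1 km
  Station 3: calculated 129.1 vs reported 129.0 → residual 0.1 km
  Station 4: calculated 23.4 vs reported 55.2 → residual 31.8 km
Station 1, Station 2, Station 3 are mutually consistent (residuals ≈ 0); Station 4 is off by 31.8 km.

Station 4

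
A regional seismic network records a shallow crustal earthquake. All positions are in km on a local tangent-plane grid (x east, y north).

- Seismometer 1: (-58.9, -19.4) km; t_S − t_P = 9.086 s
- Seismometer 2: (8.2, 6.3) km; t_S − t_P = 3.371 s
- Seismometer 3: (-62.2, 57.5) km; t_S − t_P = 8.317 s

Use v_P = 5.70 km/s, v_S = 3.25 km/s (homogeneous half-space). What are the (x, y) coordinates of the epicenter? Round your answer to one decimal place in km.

Distance from S−P lag: d = Δt · v_P v_S / (v_P − v_S) = Δt · (5.70·3.25)/(5.70−3.25) ≈ 7.5612·Δt.
So d_Seismometer 1 = 68.70, d_Seismometer 2 = 25.49, d_Seismometer 3 = 62.89 km.
Circle about each station: (x + 58.9)² + (y + 19.4)² = 68.70²; (x − 8.2)² + (y − 6.3)² = 25.49²; (x + 62.2)² + (y − 57.5)² = 62.89².
Subtracting the Seismometer 1 equation from the Seismometer 2 and Seismometer 3 equations removes the quadratic terms:
134.2 x + 51.4 y = 331.31
-6.6 x + 153.8 y = 4094.06
Solving the 2×2 system: x ≈ -7.6, y ≈ 26.3 km.

-7.6 km east, 26.3 km north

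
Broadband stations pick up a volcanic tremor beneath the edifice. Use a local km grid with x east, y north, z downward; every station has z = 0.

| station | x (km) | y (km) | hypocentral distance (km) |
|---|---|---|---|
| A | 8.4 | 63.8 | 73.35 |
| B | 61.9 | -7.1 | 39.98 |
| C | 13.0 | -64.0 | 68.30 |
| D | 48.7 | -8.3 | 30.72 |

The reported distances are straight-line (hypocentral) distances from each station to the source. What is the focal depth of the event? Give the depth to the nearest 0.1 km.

z ≈ 23.6 km

Each station gives a sphere (x−x_i)² + (y−y_i)² + z² = d_i² (stations at z=0).
Subtracting the A sphere from B and C: z² cancels, leaving linear equations in x and y:
107.0 x − 141.8 y = 3522.84
9.2 x − 255.6 y = 839.33
Solving: x ≈ 30.003, y ≈ -2.204 km (keep extra digits for the depth step; rounded: 30.0, -2.2).
Then from the A sphere: z² = 73.35² − (x − 8.4)² − (y − 63.8)² with x = 30.003, y = -2.204, so z ≈ 23.601 ≈ 23.6 km.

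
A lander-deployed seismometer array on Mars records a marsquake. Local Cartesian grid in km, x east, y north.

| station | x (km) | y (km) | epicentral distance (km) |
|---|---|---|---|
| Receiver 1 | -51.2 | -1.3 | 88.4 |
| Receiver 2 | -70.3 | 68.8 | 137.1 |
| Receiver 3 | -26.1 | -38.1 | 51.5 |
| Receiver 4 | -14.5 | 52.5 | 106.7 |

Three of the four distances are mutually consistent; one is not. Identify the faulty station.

Receiver 2

Solve using three stations at a time. Using Receiver 1, Receiver 3, Receiver 4 (subtract circle equations pairwise → linear system) gives (x, y) ≈ (24.5, -46.7).
Distances from that point to each station vs reported:
  Receiver 1: calculated 88.3 vs reported 88.4 → residual 0.1 km
  Receiver 2: calculated 149.5 vs reported 137.1 → residual 12.4 km
  Receiver 3: calculated 51.4 vs reported 51.5 → residual 0.1 km
  Receiver 4: calculated 106.6 vs reported 106.7 → residual 0.1 km
Receiver 1, Receiver 3, Receiver 4 are mutually consistent (residuals ≈ 0); Receiver 2 is off by 12.4 km.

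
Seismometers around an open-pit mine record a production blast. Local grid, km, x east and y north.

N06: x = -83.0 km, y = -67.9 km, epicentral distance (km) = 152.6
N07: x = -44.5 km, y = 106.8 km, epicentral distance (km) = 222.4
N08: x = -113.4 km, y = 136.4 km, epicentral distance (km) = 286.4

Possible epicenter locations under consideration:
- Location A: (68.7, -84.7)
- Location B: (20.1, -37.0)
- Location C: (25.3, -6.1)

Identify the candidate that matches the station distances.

Location A

For each candidate, compare |candidate − station| to the reported distance:
Location A: residuals N06 0.0, N07 0.1, N08 0.0 → max 0.1 km
Location B: residuals N06 45.0, N07 64.8, N08 67.6 → max 67.6 km
Location C: residuals N06 27.9, N07 89.7, N08 87.5 → max 89.7 km
Only Location A has all residuals ≈ 0.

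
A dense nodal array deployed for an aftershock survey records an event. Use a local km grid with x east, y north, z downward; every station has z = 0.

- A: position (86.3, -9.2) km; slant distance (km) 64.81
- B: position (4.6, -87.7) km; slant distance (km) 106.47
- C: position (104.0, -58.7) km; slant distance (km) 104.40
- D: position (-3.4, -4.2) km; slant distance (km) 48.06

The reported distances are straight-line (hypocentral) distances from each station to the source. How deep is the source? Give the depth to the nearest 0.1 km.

Each station gives a sphere (x−x_i)² + (y−y_i)² + z² = d_i² (stations at z=0).
Subtracting the A sphere from B and C: z² cancels, leaving linear equations in x and y:
-163.4 x − 157.0 y = -6955.40
35.4 x − 99.0 y = 30.34
Solving: x ≈ 31.901, y ≈ 11.101 km (keep extra digits for the depth step; rounded: 31.9, 11.1).
Then from the A sphere: z² = 64.81² − (x − 86.3)² − (y + 9.2)² with x = 31.901, y = 11.101, so z ≈ 28.792 ≈ 28.8 km.
Check against D (with the unrounded solution): distance 48.05 ≈ 48.06 km. ✓

28.8 km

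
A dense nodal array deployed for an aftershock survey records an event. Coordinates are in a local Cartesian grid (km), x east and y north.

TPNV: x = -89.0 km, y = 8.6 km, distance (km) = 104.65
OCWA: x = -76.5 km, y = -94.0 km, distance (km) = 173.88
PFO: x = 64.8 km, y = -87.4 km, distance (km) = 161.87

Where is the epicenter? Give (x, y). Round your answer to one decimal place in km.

1.3 km east, 61.5 km north

Circle about each station: (x + 89.0)² + (y − 8.6)² = 104.65²; (x + 76.5)² + (y + 94.0)² = 173.88²; (x − 64.8)² + (y + 87.4)² = 161.87².
Subtracting pairs of circle equations eliminates x²+y² and gives linear equations (the radical axes):
25.0 x − 205.2 y = -12589.34
307.6 x − 192.0 y = -11407.43
Solving the 2×2 system: x ≈ 1.3, y ≈ 61.5 km.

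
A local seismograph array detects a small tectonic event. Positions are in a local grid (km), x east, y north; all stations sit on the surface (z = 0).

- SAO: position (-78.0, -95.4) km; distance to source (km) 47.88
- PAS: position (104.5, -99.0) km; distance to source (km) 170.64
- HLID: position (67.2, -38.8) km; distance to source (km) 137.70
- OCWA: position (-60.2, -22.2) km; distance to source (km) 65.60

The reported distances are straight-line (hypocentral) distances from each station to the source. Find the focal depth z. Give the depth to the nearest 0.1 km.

z ≈ 39.2 km

Each station gives a sphere (x−x_i)² + (y−y_i)² + z² = d_i² (stations at z=0).
Subtracting the SAO sphere from PAS and HLID: z² cancels, leaving linear equations in x and y:
365.0 x − 7.2 y = -21289.43
290.4 x + 113.2 y = -25832.68
Solving: x ≈ -59.802, y ≈ -74.788 km (keep extra digits for the depth step; rounded: -59.8, -74.8).
Then from the SAO sphere: z² = 47.88² − (x + 78.0)² − (y + 95.4)² with x = -59.802, y = -74.788, so z ≈ 39.198 ≈ 39.2 km.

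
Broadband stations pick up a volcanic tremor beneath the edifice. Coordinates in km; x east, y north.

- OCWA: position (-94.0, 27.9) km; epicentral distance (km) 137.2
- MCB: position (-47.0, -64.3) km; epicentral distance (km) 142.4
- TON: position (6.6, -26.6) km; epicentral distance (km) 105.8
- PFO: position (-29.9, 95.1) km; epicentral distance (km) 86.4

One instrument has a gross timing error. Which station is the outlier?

TON

Solve using three stations at a time. Using OCWA, MCB, PFO (subtract circle equations pairwise → linear system) gives (x, y) ≈ (41.9, 47.0).
Distances from that point to each station vs reported:
  OCWA: calculated 137.2 vs reported 137.2 → residual 0.0 km
  MCB: calculated 142.4 vs reported 142.4 → residual 0.0 km
  TON: calculated 81.6 vs reported 105.8 → residual 24.2 km
  PFO: calculated 86.4 vs reported 86.4 → residual 0.0 km
OCWA, MCB, PFO are mutually consistent (residuals ≈ 0); TON is off by 24.2 km.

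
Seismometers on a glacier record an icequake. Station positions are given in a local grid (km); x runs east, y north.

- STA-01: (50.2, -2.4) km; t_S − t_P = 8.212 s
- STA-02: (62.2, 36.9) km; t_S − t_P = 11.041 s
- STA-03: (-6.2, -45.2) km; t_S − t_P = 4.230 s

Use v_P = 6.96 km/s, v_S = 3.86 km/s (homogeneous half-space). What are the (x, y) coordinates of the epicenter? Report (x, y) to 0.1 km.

Distance from S−P lag: d = Δt · v_P v_S / (v_P − v_S) = Δt · (6.96·3.86)/(6.96−3.86) ≈ 8.6663·Δt.
So d_STA-01 = 71.17, d_STA-02 = 95.68, d_STA-03 = 36.66 km.
Circle about each station: (x − 50.2)² + (y + 2.4)² = 71.17²; (x − 62.2)² + (y − 36.9)² = 95.68²; (x + 6.2)² + (y + 45.2)² = 36.66².
Subtracting the STA-01 equation from the STA-02 and STA-03 equations removes the quadratic terms:
24.0 x + 78.6 y = -1384.84
-112.8 x − 85.6 y = 3276.89
Solving the 2×2 system: x ≈ -20.4, y ≈ -11.4 km.

x ≈ -20.4 km, y ≈ -11.4 km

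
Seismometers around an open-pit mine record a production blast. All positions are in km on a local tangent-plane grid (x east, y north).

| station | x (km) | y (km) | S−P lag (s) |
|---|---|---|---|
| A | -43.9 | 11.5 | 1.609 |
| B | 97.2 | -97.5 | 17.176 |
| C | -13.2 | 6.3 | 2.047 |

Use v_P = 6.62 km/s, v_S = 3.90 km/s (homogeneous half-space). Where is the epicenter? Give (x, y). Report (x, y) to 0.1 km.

Distance from S−P lag: d = Δt · v_P v_S / (v_P − v_S) = Δt · (6.62·3.90)/(6.62−3.90) ≈ 9.4919·Δt.
So d_A = 15.27, d_B = 163.03, d_C = 19.43 km.
Circle about each station: (x + 43.9)² + (y − 11.5)² = 15.27²; (x − 97.2)² + (y + 97.5)² = 163.03²; (x + 13.2)² + (y − 6.3)² = 19.43².
Subtracting the A equation from the B and C equations removes the quadratic terms:
282.2 x − 218.0 y = -9450.98
61.4 x − 10.4 y = -1989.88
Solving the 2×2 system: x ≈ -32.1, y ≈ 1.8 km.

-32.1 km east, 1.8 km north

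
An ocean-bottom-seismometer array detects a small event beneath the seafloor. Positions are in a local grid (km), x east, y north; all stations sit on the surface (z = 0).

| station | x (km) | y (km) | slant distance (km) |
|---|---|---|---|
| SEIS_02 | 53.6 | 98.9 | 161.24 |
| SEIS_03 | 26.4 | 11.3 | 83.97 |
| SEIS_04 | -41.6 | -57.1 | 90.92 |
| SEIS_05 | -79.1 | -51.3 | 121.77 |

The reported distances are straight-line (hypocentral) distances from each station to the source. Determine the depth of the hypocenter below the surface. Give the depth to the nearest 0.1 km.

58.1 km

Each station gives a sphere (x−x_i)² + (y−y_i)² + z² = d_i² (stations at z=0).
Subtracting the SEIS_02 sphere from SEIS_03 and SEIS_04: z² cancels, leaving linear equations in x and y:
-54.4 x − 175.2 y = 7117.86
-190.4 x − 312.0 y = 10068.69
Solving: x ≈ 27.875, y ≈ -49.282 km (keep extra digits for the depth step; rounded: 27.9, -49.3).
Then from the SEIS_02 sphere: z² = 161.24² − (x − 53.6)² − (y − 98.9)² with x = 27.875, y = -49.282, so z ≈ 58.126 ≈ 58.1 km.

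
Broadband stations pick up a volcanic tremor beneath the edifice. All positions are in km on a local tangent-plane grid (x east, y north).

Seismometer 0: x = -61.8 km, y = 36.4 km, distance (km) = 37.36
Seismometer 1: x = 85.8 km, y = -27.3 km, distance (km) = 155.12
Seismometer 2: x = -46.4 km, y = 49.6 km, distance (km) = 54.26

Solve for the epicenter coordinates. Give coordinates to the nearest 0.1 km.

(-67.0, -0.6)

Circle about each station: (x + 61.8)² + (y − 36.4)² = 37.36²; (x − 85.8)² + (y + 27.3)² = 155.12²; (x + 46.4)² + (y − 49.6)² = 54.26².
Subtracting pairs of circle equations eliminates x²+y² and gives linear equations (the radical axes):
295.2 x − 127.4 y = -19703.71
30.8 x + 26.4 y = -2079.46
Solving the 2×2 system: x ≈ -67.0, y ≈ -0.6 km.
Check against Seismometer 0 (with the unrounded x, y): √((x + 61.8)²+(y − 36.4)²) = 37.36 ≈ 37.36 km. ✓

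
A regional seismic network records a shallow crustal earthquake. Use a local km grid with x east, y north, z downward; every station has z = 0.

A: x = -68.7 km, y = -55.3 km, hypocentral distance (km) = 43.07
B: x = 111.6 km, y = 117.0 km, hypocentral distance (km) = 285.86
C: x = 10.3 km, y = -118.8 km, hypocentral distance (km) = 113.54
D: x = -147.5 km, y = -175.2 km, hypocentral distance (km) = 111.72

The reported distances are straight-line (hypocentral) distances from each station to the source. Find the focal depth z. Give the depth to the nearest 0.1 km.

z ≈ 24.5 km

Each station gives a sphere (x−x_i)² + (y−y_i)² + z² = d_i² (stations at z=0).
Subtracting the A sphere from B and C: z² cancels, leaving linear equations in x and y:
360.6 x + 344.6 y = -61495.13
158.0 x − 127.0 y = -4594.56
Solving: x ≈ -93.704, y ≈ -80.399 km (keep extra digits for the depth step; rounded: -93.7, -80.4).
Then from the A sphere: z² = 43.07² − (x + 68.7)² − (y + 55.3)² with x = -93.704, y = -80.399, so z ≈ 24.492 ≈ 24.5 km.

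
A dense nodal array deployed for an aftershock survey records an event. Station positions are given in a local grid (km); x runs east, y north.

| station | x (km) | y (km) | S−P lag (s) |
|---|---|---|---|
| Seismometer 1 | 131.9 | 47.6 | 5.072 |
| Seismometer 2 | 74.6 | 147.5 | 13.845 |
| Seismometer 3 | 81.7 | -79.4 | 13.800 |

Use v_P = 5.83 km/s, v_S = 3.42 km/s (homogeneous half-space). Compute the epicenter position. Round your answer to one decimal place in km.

x ≈ 92.1 km, y ≈ 34.3 km

Distance from S−P lag: d = Δt · v_P v_S / (v_P − v_S) = Δt · (5.83·3.42)/(5.83−3.42) ≈ 8.2733·Δt.
So d_Seismometer 1 = 41.96, d_Seismometer 2 = 114.54, d_Seismometer 3 = 114.17 km.
Circle about each station: (x − 131.9)² + (y − 47.6)² = 41.96²; (x − 74.6)² + (y − 147.5)² = 114.54²; (x − 81.7)² + (y + 79.4)² = 114.17².
Subtracting the Seismometer 1 equation from the Seismometer 2 and Seismometer 3 equations removes the quadratic terms:
-114.6 x + 199.8 y = -3700.73
-100.4 x − 254.0 y = -17958.27
Solving the 2×2 system: x ≈ 92.1, y ≈ 34.3 km.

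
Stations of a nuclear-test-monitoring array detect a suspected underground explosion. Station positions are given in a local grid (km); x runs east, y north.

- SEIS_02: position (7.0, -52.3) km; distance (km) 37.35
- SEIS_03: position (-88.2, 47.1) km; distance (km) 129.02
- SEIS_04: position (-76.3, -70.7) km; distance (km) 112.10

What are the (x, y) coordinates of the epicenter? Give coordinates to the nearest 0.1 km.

Circle about each station: (x − 7.0)² + (y + 52.3)² = 37.35²; (x + 88.2)² + (y − 47.1)² = 129.02²; (x + 76.3)² + (y + 70.7)² = 112.10².
Subtracting pairs of circle equations eliminates x²+y² and gives linear equations (the radical axes):
-190.4 x + 198.8 y = -8037.78
-166.6 x − 36.8 y = -3135.50
Solving the 2×2 system: x ≈ 22.9, y ≈ -18.5 km.

x ≈ 22.9 km, y ≈ -18.5 km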